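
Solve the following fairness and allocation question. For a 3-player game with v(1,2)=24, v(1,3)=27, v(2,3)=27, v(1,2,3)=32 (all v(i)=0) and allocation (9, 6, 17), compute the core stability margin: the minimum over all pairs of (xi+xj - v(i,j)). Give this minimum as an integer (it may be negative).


Step 1: Slack for coalition (1,2): x1+x2 - v12 = 15 - 24 = -9
Step 2: Slack for coalition (1,3): x1+x3 - v13 = 26 - 27 = -1
Step 3: Slack for coalition (2,3): x2+x3 - v23 = 23 - 27 = -4
Step 4: Minimum slack = min(-9, -1, -4) = -9, attained by (1,2); coalition (1,2) can block (slack < 0), so the allocation is not in the core

-9


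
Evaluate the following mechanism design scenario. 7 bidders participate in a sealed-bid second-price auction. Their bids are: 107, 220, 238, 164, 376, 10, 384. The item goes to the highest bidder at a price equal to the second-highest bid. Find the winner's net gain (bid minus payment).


Step 1: Sort bids in descending order: 384, 376, 238, 220, 164, 107, 10
Step 2: The winning bid is the highest: 384
Step 3: The payment equals the second-highest bid: 376
Step 4: Surplus = winner's bid - payment = 384 - 376 = 8

8


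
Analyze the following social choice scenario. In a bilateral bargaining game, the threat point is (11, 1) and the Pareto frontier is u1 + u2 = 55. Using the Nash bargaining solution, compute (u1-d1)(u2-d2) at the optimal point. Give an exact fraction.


Step 1: The Nash solution splits surplus symmetrically above the disagreement point
Step 2: u1 = (total + d1 - d2)/2 = (55 + 11 - 1)/2 = 65/2
Step 3: u2 = (total - d1 + d2)/2 = (55 - 11 + 1)/2 = 45/2
Step 4: Nash product = (65/2 - 11) * (45/2 - 1)
Step 5: = 43/2 * 43/2 = 1849/4

1849/4


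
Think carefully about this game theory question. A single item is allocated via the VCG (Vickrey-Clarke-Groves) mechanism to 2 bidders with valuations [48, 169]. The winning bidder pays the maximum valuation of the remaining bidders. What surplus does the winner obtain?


Step 1: The winner is the agent with the highest value: agent 1 with value 169
Step 2: Values of other agents: [48]
Step 3: VCG payment = max of others' values = 48
Step 4: Surplus = 169 - 48 = 121

121


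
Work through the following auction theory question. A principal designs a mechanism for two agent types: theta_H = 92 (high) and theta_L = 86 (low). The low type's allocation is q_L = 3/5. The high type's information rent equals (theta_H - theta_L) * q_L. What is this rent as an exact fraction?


Step 1: theta_H - theta_L = 92 - 86 = 6
Step 2: Information rent = (theta_H - theta_L) * q_L
Step 3: = 6 * 3/5
Step 4: = 18/5

18/5


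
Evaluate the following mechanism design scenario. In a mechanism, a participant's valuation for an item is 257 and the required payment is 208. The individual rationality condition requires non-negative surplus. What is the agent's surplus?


Step 1: Surplus = value - payment = 257 - 208 = 49
Step 2: IR is satisfied (surplus >= 0)

49


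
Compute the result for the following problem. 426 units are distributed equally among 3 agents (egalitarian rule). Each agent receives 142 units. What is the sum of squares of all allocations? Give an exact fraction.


Step 1: Each agent's share = 426/3 = 142
Step 2: Square of each share = (142)^2 = 20164
Step 3: Sum of squares = 3 * 20164 = 60492

60492


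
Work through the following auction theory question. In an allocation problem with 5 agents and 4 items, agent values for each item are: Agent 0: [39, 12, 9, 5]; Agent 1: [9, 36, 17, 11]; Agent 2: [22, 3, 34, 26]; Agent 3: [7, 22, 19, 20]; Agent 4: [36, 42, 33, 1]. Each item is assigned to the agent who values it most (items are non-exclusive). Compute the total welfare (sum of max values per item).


Step 1: For each item, find the maximum value among all agents.
Step 2: Item 0 -> Agent 0 (value 39)
Step 3: Item 1 -> Agent 4 (value 42)
Step 4: Item 2 -> Agent 2 (value 34)
Step 5: Item 3 -> Agent 2 (value 26)
Step 6: Total welfare = 39 + 42 + 34 + 26 = 141

141


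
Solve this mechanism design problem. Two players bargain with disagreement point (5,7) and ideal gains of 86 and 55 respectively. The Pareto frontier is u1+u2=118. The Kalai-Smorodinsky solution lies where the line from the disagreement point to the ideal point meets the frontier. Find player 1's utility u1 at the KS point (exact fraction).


Step 1: At the KS point, (u1-d1)/r1 = (u2-d2)/r2 = t and u1+u2 = 118
Step 2: u1 = d1 + r1*t and u2 = d2 + r2*t, so (d1 + r1*t) + (d2 + r2*t) = 118
Step 3: t = (118 - 5 - 7)/(86 + 55) = 106/141
Step 4: u1 = d1 + r1*t = 5 + 86 * 106/141 = 9821/141
Step 5: (Check: u2 = d2 + r2*t = 6817/141; u1+u2 = 9821/141 + 6817/141 = 118, on the frontier.)

9821/141


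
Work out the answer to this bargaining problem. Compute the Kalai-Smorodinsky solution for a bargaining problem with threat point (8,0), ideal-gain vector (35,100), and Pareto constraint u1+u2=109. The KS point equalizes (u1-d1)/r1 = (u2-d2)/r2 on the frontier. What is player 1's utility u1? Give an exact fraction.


Step 1: At the KS point, (u1-d1)/r1 = (u2-d2)/r2 = t and u1+u2 = 109
Step 2: u1 = d1 + r1*t and u2 = d2 + r2*t, so (d1 + r1*t) + (d2 + r2*t) = 109
Step 3: t = (109 - 8 - 0)/(35 + 100) = 101/135
Step 4: u1 = d1 + r1*t = 8 + 35 * 101/135 = 923/27
Step 5: (Check: u2 = d2 + r2*t = 2020/27; u1+u2 = 923/27 + 2020/27 = 109, on the frontier.)

923/27


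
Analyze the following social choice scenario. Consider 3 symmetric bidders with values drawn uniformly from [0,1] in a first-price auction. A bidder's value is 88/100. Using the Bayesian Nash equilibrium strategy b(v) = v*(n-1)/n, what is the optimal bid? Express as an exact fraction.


Step 1: The symmetric BNE bidding function is b(v) = v * (n-1) / n
Step 2: Substitute v = 22/25 and n = 3
Step 3: b = 22/25 * 2/3
Step 4: b = 44/75

44/75


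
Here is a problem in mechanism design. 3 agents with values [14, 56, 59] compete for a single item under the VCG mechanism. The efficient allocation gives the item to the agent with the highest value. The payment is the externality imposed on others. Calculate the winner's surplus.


Step 1: The winner is the agent with the highest value: agent 2 with value 59
Step 2: Values of other agents: [14, 56]
Step 3: VCG payment = max of others' values = 56
Step 4: Surplus = 59 - 56 = 3

3


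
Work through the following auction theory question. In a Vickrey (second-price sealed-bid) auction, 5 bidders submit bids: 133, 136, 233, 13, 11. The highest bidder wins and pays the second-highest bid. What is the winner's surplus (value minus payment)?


Step 1: Sort bids in descending order: 233, 136, 133, 13, 11
Step 2: The winning bid is the highest: 233
Step 3: The payment equals the second-highest bid: 136
Step 4: Surplus = winner's bid - payment = 233 - 136 = 97

97


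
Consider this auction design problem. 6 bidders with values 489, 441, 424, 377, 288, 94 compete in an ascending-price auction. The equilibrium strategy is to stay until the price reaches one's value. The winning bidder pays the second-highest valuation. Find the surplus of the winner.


Step 1: Identify the highest value: 489
Step 2: Identify the second-highest value: 441
Step 3: The final price = second-highest value = 441
Step 4: Surplus = 489 - 441 = 48

48


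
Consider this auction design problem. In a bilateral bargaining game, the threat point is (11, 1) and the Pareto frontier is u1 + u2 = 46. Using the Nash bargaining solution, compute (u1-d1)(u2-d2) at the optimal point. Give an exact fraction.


Step 1: The Nash solution splits surplus symmetrically above the disagreement point
Step 2: u1 = (total + d1 - d2)/2 = (46 + 11 - 1)/2 = 28
Step 3: u2 = (total - d1 + d2)/2 = (46 - 11 + 1)/2 = 18
Step 4: Nash product = (28 - 11) * (18 - 1)
Step 5: = 17 * 17 = 289

289


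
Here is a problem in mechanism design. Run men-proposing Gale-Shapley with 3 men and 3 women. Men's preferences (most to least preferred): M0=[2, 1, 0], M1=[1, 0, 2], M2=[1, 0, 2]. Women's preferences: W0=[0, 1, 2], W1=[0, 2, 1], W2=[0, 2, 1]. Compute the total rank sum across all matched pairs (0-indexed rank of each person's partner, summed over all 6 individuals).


Step 1: Run Gale-Shapley (men propose, women hold best offer):
  M0 proposes to W2; she accepts
  M1 proposes to W1; she accepts
  M2 proposes to W1; she switches from M1
  M1 proposes to W0; she accepts
Step 2: Final matching: W0-M1, W1-M2, W2-M0
Step 3: 0-indexed ranks (man's rank of his match, then woman's): 1 + 1 + 0 + 1 + 0 + 0
Step 4: Total rank sum = 3

3


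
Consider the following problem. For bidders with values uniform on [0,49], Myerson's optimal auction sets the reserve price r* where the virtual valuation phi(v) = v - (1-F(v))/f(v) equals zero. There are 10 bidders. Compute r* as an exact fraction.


Step 1: For U[0,49], F(v) = v/49 and f(v) = 1/49
Step 2: phi(v) = v - (1 - v/49)/(1/49) = v - (49 - v) = 2v - 49
Step 3: Set phi(r*) = 0: 2r* - 49 = 0
Step 4: r* = 49/2 (the number of bidders n = 10 does not enter)

49/2


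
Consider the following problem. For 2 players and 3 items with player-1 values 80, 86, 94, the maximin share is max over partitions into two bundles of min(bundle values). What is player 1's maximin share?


Step 1: Item values = 80, 86, 94
Step 2: Enumerate all 2-bundle partitions and take the smaller bundle:
  Partition 1: {80} vs {86,94} -> bundles 80, 180; min = 80
  Partition 2: {86} vs {80,94} -> bundles 86, 174; min = 86
  Partition 3: {94} vs {80,86} -> bundles 94, 166; min = 94
Step 3: MMS = max(80, 86, 94) = 94

94


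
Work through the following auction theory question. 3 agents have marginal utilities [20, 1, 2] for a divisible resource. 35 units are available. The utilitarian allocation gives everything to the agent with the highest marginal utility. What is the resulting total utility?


Step 1: The marginal utilities are [20, 1, 2]
Step 2: The highest marginal utility is 20
Step 3: All 35 units go to that agent
Step 4: Total utility = 20 * 35 = 700

700


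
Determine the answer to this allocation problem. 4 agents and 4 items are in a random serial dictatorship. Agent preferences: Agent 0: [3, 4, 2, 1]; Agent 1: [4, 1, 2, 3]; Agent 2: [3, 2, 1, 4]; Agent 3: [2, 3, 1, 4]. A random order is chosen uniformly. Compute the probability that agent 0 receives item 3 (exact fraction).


Step 1: Agent 0 wants item 3
Step 2: There are 24 possible orderings of agents
Step 3: In 12 orderings, agent 0 gets item 3
Step 4: Probability = 12/24 = 1/2

1/2


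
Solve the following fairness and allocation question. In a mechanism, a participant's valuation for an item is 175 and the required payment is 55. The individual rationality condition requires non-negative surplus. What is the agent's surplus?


Step 1: Surplus = value - payment = 175 - 55 = 120
Step 2: IR is satisfied (surplus >= 0)

120


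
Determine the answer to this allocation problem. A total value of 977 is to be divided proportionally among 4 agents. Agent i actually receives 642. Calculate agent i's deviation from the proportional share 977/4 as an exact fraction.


Step 1: Proportional share = 977/4
Step 2: Agent's actual allocation = 642
Step 3: Excess = 642 - 977/4 = 1591/4

1591/4


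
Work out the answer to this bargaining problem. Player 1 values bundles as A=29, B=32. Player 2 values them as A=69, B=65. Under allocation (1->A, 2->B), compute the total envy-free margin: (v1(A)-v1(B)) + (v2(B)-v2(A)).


Step 1: Player 1's margin = v1(A) - v1(B) = 29 - 32 = -3
Step 2: Player 2's margin = v2(B) - v2(A) = 65 - 69 = -4
Step 3: Total margin = -3 + -4 = -7

-7


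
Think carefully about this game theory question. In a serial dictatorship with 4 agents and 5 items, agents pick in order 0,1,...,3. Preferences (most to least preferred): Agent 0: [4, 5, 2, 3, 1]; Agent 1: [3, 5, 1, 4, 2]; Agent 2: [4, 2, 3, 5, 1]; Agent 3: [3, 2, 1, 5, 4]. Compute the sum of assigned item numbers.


Step 1: Agent 0 picks item 4
Step 2: Agent 1 picks item 3
Step 3: Agent 2 picks item 2
Step 4: Agent 3 picks item 1
Step 5: Sum = 4 + 3 + 2 + 1 = 10

10


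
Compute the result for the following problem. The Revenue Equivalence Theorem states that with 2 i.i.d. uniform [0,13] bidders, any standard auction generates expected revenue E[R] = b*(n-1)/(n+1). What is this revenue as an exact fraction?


Step 1: By Revenue Equivalence, expected revenue = b*(n-1)/(n+1)
Step 2: Substituting n = 2, b = 13
Step 3: Revenue = 13*(2-1)/(2+1) = 13*1/3
Step 4: Revenue = 13/3

13/3


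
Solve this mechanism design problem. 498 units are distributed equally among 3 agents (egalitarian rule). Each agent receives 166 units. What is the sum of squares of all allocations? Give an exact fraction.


Step 1: Each agent's share = 498/3 = 166
Step 2: Square of each share = (166)^2 = 27556
Step 3: Sum of squares = 3 * 27556 = 82668

82668


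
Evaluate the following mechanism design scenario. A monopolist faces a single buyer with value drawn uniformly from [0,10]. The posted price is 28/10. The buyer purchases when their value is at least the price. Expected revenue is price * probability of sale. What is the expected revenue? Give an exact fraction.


Step 1: Posted price r = 14/5, value support [0,10]
Step 2: P(v >= r) = (10 - 14/5)/10 = 18/25
Step 3: Expected revenue = r * P(v >= r) = 14/5 * 18/25
Step 4: Revenue = 252/125

252/125


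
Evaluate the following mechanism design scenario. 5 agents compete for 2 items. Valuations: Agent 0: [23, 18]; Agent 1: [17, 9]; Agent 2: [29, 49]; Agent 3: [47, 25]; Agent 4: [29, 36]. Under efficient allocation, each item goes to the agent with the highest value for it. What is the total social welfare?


Step 1: For each item, find the maximum value among all agents.
Step 2: Item 0 -> Agent 3 (value 47)
Step 3: Item 1 -> Agent 2 (value 49)
Step 4: Total welfare = 47 + 49 = 96

96


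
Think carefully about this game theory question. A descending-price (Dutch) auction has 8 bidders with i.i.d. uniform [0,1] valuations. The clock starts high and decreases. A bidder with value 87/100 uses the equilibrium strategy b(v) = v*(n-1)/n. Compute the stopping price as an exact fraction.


Step 1: Dutch auctions are strategically equivalent to first-price auctions
Step 2: The equilibrium bid is b(v) = v*(n-1)/n
Step 3: b = 87/100 * 7/8
Step 4: b = 609/800

609/800


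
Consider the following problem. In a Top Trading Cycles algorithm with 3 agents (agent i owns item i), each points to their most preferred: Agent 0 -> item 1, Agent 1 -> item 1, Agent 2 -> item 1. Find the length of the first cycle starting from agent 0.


Step 1: Trace the pointer graph from agent 0: 0 -> 1 -> 1
Step 2: A cycle is detected when we revisit agent 1
Step 3: The cycle is: 1 -> 1
Step 4: Cycle length = 1

1


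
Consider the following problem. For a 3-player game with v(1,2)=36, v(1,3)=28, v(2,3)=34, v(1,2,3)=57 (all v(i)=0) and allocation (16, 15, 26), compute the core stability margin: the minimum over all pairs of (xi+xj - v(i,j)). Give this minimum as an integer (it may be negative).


Step 1: Slack for coalition (1,2): x1+x2 - v12 = 31 - 36 = -5
Step 2: Slack for coalition (1,3): x1+x3 - v13 = 42 - 28 = 14
Step 3: Slack for coalition (2,3): x2+x3 - v23 = 41 - 34 = 7
Step 4: Minimum slack = min(-5, 14, 7) = -5, attained by (1,2); coalition (1,2) can block (slack < 0), so the allocation is not in the core

-5


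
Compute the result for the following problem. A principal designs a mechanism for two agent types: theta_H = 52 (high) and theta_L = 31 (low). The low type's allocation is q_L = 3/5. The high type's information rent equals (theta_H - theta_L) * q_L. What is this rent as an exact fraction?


Step 1: theta_H - theta_L = 52 - 31 = 21
Step 2: Information rent = (theta_H - theta_L) * q_L
Step 3: = 21 * 3/5
Step 4: = 63/5

63/5


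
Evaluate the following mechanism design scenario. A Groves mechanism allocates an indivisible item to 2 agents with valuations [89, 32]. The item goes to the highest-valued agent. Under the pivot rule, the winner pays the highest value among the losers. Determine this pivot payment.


Step 1: The efficient winner is agent 0 with value 89
Step 2: Other agents' values: [32]
Step 3: Pivot payment = max(others) = 32
Step 4: The winner pays 32

32


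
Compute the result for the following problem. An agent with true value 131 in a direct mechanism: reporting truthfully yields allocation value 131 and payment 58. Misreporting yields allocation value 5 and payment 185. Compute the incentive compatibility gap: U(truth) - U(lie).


Step 1: U(truth) = value - payment = 131 - 58 = 73
Step 2: U(lie) = allocation - payment = 5 - 185 = -180
Step 3: IC gap = 73 - (-180) = 253

253


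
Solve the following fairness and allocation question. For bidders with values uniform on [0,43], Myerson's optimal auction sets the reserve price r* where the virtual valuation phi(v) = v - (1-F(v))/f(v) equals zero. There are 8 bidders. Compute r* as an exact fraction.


Step 1: For U[0,43], F(v) = v/43 and f(v) = 1/43
Step 2: phi(v) = v - (1 - v/43)/(1/43) = v - (43 - v) = 2v - 43
Step 3: Set phi(r*) = 0: 2r* - 43 = 0
Step 4: r* = 43/2 (the number of bidders n = 8 does not enter)

43/2


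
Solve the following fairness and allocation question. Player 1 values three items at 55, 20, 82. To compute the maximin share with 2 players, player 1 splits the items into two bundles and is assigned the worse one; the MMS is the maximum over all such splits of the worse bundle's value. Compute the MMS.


Step 1: Item values = 55, 20, 82
Step 2: Enumerate all 2-bundle partitions and take the smaller bundle:
  Partition 1: {55} vs {20,82} -> bundles 55, 102; min = 55
  Partition 2: {20} vs {55,82} -> bundles 20, 137; min = 20
  Partition 3: {82} vs {55,20} -> bundles 82, 75; min = 75
Step 3: MMS = max(55, 20, 75) = 75

75


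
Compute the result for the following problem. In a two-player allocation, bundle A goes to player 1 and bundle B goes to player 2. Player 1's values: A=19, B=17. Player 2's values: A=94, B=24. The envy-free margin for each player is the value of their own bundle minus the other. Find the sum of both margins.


Step 1: Player 1's margin = v1(A) - v1(B) = 19 - 17 = 2
Step 2: Player 2's margin = v2(B) - v2(A) = 24 - 94 = -70
Step 3: Total margin = 2 + -70 = -68

-68


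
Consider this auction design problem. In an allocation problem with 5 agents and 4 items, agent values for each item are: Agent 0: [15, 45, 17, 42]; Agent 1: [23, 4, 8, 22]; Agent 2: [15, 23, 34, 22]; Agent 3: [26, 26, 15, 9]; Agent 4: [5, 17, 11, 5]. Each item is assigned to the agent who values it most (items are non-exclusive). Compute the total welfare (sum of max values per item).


Step 1: For each item, find the maximum value among all agents.
Step 2: Item 0 -> Agent 3 (value 26)
Step 3: Item 1 -> Agent 0 (value 45)
Step 4: Item 2 -> Agent 2 (value 34)
Step 5: Item 3 -> Agent 0 (value 42)
Step 6: Total welfare = 26 + 45 + 34 + 42 = 147

147


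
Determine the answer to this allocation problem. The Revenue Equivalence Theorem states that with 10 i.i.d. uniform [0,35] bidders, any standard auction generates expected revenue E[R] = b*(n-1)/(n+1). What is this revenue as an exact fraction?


Step 1: By Revenue Equivalence, expected revenue = b*(n-1)/(n+1)
Step 2: Substituting n = 10, b = 35
Step 3: Revenue = 35*(10-1)/(10+1) = 35*9/11
Step 4: Revenue = 315/11

315/11


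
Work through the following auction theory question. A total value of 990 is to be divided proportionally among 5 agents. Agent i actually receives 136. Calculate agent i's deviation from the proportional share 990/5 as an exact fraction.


Step 1: Proportional share = 990/5 = 198
Step 2: Agent's actual allocation = 136
Step 3: Excess = 136 - 198 = -62

-62


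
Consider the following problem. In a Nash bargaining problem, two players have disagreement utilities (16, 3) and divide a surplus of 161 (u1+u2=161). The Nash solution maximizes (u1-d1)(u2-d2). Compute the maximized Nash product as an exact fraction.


Step 1: The Nash solution splits surplus symmetrically above the disagreement point
Step 2: u1 = (total + d1 - d2)/2 = (161 + 16 - 3)/2 = 87
Step 3: u2 = (total - d1 + d2)/2 = (161 - 16 + 3)/2 = 74
Step 4: Nash product = (87 - 16) * (74 - 3)
Step 5: = 71 * 71 = 5041

5041


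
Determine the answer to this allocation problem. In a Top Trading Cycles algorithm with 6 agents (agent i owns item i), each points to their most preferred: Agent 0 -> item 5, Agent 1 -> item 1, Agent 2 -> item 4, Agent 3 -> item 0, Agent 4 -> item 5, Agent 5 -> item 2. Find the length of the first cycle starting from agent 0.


Step 1: Trace the pointer graph from agent 0: 0 -> 5 -> 2 -> 4 -> 5
Step 2: A cycle is detected when we revisit agent 5
Step 3: The cycle is: 5 -> 2 -> 4 -> 5
Step 4: Cycle length = 3

3


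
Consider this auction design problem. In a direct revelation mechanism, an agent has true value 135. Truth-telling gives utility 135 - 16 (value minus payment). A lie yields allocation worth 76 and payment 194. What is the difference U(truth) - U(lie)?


Step 1: U(truth) = value - payment = 135 - 16 = 119
Step 2: U(lie) = allocation - payment = 76 - 194 = -118
Step 3: IC gap = 119 - (-118) = 237

237


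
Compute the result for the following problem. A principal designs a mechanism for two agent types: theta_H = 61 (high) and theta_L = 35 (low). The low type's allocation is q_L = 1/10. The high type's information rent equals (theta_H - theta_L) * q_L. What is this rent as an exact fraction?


Step 1: theta_H - theta_L = 61 - 35 = 26
Step 2: Information rent = (theta_H - theta_L) * q_L
Step 3: = 26 * 1/10
Step 4: = 13/5

13/5


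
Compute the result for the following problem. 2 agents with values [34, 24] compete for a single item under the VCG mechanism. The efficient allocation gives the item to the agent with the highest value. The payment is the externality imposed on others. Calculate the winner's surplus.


Step 1: The winner is the agent with the highest value: agent 0 with value 34
Step 2: Values of other agents: [24]
Step 3: VCG payment = max of others' values = 24
Step 4: Surplus = 34 - 24 = 10

10


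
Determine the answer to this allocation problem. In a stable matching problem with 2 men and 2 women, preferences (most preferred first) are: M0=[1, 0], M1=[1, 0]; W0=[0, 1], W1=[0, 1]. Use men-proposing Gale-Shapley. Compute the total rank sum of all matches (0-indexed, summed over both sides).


Step 1: Run Gale-Shapley (men propose, women hold best offer):
  M0 proposes to W1; she accepts
  M1 proposes to W1; rejected
  M1 proposes to W0; she accepts
Step 2: Final matching: W0-M1, W1-M0
Step 3: 0-indexed ranks (man's rank of his match, then woman's): 1 + 1 + 0 + 0
Step 4: Total rank sum = 2

2


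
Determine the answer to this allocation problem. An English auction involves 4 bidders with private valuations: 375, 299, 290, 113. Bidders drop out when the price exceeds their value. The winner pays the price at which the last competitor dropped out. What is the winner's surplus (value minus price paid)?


Step 1: Identify the highest value: 375
Step 2: Identify the second-highest value: 299
Step 3: The final price = second-highest value = 299
Step 4: Surplus = 375 - 299 = 76

76


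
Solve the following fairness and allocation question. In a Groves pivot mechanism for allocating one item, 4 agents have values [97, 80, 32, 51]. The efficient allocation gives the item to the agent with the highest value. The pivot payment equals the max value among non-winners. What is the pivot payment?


Step 1: The efficient winner is agent 0 with value 97
Step 2: Other agents' values: [80, 32, 51]
Step 3: Pivot payment = max(others) = 80
Step 4: The winner pays 80

80


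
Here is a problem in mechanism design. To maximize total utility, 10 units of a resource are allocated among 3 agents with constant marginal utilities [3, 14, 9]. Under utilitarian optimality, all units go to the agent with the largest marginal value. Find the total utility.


Step 1: The marginal utilities are [3, 14, 9]
Step 2: The highest marginal utility is 14
Step 3: All 10 units go to that agent
Step 4: Total utility = 14 * 10 = 140

140


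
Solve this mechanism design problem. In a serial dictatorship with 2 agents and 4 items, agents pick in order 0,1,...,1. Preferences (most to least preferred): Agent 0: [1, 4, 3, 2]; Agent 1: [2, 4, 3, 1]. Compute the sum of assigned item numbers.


Step 1: Agent 0 picks item 1
Step 2: Agent 1 picks item 2
Step 3: Sum = 1 + 2 = 3

3


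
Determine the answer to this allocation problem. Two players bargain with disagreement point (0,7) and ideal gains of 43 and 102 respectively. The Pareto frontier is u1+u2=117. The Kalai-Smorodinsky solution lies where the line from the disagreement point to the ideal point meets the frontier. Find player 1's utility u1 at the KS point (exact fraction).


Step 1: At the KS point, (u1-d1)/r1 = (u2-d2)/r2 = t and u1+u2 = 117
Step 2: u1 = d1 + r1*t and u2 = d2 + r2*t, so (d1 + r1*t) + (d2 + r2*t) = 117
Step 3: t = (117 - 0 - 7)/(43 + 102) = 110/145 = 22/29
Step 4: u1 = d1 + r1*t = 0 + 43 * 22/29 = 946/29
Step 5: (Check: u2 = d2 + r2*t = 2447/29; u1+u2 = 946/29 + 2447/29 = 117, on the frontier.)

946/29


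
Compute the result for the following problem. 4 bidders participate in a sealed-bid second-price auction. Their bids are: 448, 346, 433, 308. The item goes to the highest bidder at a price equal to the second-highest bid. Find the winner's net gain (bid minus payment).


Step 1: Sort bids in descending order: 448, 433, 346, 308
Step 2: The winning bid is the highest: 448
Step 3: The payment equals the second-highest bid: 433
Step 4: Surplus = winner's bid - payment = 448 - 433 = 15

15


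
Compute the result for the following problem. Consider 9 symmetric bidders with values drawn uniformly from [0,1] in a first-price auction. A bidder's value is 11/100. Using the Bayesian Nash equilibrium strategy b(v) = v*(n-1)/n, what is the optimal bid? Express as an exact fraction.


Step 1: The symmetric BNE bidding function is b(v) = v * (n-1) / n
Step 2: Substitute v = 11/100 and n = 9
Step 3: b = 11/100 * 8/9
Step 4: b = 22/225

22/225


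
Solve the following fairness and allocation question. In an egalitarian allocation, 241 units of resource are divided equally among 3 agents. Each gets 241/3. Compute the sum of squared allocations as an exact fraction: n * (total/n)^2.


Step 1: Each agent's share = 241/3
Step 2: Square of each share = (241/3)^2 = 58081/9
Step 3: Sum of squares = 3 * 58081/9 = 58081/3

58081/3


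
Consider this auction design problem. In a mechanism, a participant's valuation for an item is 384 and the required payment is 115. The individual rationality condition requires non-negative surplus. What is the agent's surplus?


Step 1: Surplus = value - payment = 384 - 115 = 269
Step 2: IR is satisfied (surplus >= 0)

269


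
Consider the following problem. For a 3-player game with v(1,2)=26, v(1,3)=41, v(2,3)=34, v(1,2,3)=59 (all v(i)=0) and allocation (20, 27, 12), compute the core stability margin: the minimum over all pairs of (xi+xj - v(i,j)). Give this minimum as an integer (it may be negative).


Step 1: Slack for coalition (1,2): x1+x2 - v12 = 47 - 26 = 21
Step 2: Slack for coalition (1,3): x1+x3 - v13 = 32 - 41 = -9
Step 3: Slack for coalition (2,3): x2+x3 - v23 = 39 - 34 = 5
Step 4: Minimum slack = min(21, -9, 5) = -9, attained by (1,3); coalition (1,3) can block (slack < 0), so the allocation is not in the core

-9


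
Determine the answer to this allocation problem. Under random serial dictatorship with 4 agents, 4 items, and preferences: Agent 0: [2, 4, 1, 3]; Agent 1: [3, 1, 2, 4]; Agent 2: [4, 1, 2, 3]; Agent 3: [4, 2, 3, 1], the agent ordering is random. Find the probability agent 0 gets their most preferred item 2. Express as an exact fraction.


Step 1: Agent 0 wants item 2
Step 2: There are 24 possible orderings of agents
Step 3: In 20 orderings, agent 0 gets item 2
Step 4: Probability = 20/24 = 5/6

5/6


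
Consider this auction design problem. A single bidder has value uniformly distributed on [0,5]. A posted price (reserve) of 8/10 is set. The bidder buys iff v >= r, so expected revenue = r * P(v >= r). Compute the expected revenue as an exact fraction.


Step 1: Posted price r = 4/5, value support [0,5]
Step 2: P(v >= r) = (5 - 4/5)/5 = 21/25
Step 3: Expected revenue = r * P(v >= r) = 4/5 * 21/25
Step 4: Revenue = 84/125

84/125


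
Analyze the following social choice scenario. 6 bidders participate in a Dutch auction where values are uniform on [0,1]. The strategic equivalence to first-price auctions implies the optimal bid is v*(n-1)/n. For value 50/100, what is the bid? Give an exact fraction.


Step 1: Dutch auctions are strategically equivalent to first-price auctions
Step 2: The equilibrium bid is b(v) = v*(n-1)/n
Step 3: b = 1/2 * 5/6
Step 4: b = 5/12

5/12


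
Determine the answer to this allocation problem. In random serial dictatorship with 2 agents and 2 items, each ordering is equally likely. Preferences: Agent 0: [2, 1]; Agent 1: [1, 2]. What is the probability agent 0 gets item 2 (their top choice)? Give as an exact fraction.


Step 1: Agent 0 wants item 2
Step 2: There are 2 possible orderings of agents
Step 3: In 2 orderings, agent 0 gets item 2
Step 4: Probability = 2/2 = 1

1


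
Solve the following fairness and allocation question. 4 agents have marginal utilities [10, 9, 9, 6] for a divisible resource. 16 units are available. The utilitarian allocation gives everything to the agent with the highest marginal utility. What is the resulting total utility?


Step 1: The marginal utilities are [10, 9, 9, 6]
Step 2: The highest marginal utility is 10
Step 3: All 16 units go to that agent
Step 4: Total utility = 10 * 16 = 160

160


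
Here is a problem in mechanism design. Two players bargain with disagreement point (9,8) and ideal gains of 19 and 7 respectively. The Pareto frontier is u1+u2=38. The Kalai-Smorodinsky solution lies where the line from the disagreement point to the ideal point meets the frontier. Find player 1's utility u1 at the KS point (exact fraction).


Step 1: At the KS point, (u1-d1)/r1 = (u2-d2)/r2 = t and u1+u2 = 38
Step 2: u1 = d1 + r1*t and u2 = d2 + r2*t, so (d1 + r1*t) + (d2 + r2*t) = 38
Step 3: t = (38 - 9 - 8)/(19 + 7) = 21/26
Step 4: u1 = d1 + r1*t = 9 + 19 * 21/26 = 633/26
Step 5: (Check: u2 = d2 + r2*t = 355/26; u1+u2 = 633/26 + 355/26 = 38, on the frontier.)

633/26


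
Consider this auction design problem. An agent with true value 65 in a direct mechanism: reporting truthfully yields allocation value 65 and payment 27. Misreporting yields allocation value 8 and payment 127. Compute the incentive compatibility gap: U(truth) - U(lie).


Step 1: U(truth) = value - payment = 65 - 27 = 38
Step 2: U(lie) = allocation - payment = 8 - 127 = -119
Step 3: IC gap = 38 - (-119) = 157

157


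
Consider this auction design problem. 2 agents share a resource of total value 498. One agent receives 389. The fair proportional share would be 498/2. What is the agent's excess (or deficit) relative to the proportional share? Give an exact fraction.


Step 1: Proportional share = 498/2 = 249
Step 2: Agent's actual allocation = 389
Step 3: Excess = 389 - 249 = 140

140


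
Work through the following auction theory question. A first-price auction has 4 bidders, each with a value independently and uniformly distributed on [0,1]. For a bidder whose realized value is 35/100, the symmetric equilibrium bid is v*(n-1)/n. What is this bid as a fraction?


Step 1: The symmetric BNE bidding function is b(v) = v * (n-1) / n
Step 2: Substitute v = 7/20 and n = 4
Step 3: b = 7/20 * 3/4
Step 4: b = 21/80

21/80


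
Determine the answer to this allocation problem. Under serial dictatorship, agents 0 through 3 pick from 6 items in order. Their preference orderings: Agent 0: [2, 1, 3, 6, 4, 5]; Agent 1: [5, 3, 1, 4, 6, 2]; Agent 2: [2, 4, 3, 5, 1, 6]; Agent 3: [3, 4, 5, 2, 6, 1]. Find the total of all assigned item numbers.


Step 1: Agent 0 picks item 2
Step 2: Agent 1 picks item 5
Step 3: Agent 2 picks item 4
Step 4: Agent 3 picks item 3
Step 5: Sum = 2 + 5 + 4 + 3 = 14

14


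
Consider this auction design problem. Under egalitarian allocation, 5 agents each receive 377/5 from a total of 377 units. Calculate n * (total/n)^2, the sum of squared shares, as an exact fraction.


Step 1: Each agent's share = 377/5
Step 2: Square of each share = (377/5)^2 = 142129/25
Step 3: Sum of squares = 5 * 142129/25 = 142129/5

142129/5


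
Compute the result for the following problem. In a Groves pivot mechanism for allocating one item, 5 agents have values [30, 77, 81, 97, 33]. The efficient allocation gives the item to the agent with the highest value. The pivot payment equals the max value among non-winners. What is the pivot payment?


Step 1: The efficient winner is agent 3 with value 97
Step 2: Other agents' values: [30, 77, 81, 33]
Step 3: Pivot payment = max(others) = 81
Step 4: The winner pays 81

81


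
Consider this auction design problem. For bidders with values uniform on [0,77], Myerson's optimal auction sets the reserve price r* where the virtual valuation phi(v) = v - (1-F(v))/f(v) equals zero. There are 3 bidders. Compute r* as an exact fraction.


Step 1: For U[0,77], F(v) = v/77 and f(v) = 1/77
Step 2: phi(v) = v - (1 - v/77)/(1/77) = v - (77 - v) = 2v - 77
Step 3: Set phi(r*) = 0: 2r* - 77 = 0
Step 4: r* = 77/2 (the number of bidders n = 3 does not enter)

77/2


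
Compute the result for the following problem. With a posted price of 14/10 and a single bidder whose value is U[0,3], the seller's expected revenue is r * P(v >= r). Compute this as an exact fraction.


Step 1: Posted price r = 7/5, value support [0,3]
Step 2: P(v >= r) = (3 - 7/5)/3 = 8/15
Step 3: Expected revenue = r * P(v >= r) = 7/5 * 8/15
Step 4: Revenue = 56/75

56/75


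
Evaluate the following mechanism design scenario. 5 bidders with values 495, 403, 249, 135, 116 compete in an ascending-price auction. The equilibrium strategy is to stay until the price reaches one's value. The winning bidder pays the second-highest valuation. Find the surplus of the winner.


Step 1: Identify the highest value: 495
Step 2: Identify the second-highest value: 403
Step 3: The final price = second-highest value = 403
Step 4: Surplus = 495 - 403 = 92

92


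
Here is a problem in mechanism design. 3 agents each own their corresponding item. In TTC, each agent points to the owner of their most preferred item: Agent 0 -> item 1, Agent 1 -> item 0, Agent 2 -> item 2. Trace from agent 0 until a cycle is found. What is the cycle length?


Step 1: Trace the pointer graph from agent 0: 0 -> 1 -> 0
Step 2: A cycle is detected when we revisit agent 0
Step 3: The cycle is: 0 -> 1 -> 0
Step 4: Cycle length = 2

2


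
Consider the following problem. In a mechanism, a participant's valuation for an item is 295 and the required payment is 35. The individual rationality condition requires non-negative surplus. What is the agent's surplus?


Step 1: Surplus = value - payment = 295 - 35 = 260
Step 2: IR is satisfied (surplus >= 0)

260


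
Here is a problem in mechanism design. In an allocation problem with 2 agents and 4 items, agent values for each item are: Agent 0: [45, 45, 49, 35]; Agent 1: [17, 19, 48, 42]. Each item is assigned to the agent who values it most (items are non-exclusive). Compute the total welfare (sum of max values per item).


Step 1: For each item, find the maximum value among all agents.
Step 2: Item 0 -> Agent 0 (value 45)
Step 3: Item 1 -> Agent 0 (value 45)
Step 4: Item 2 -> Agent 0 (value 49)
Step 5: Item 3 -> Agent 1 (value 42)
Step 6: Total welfare = 45 + 45 + 49 + 42 = 181

181


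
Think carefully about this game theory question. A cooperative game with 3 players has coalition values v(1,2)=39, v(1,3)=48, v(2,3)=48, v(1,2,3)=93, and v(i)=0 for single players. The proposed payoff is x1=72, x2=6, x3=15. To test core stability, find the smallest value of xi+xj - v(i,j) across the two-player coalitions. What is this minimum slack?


Step 1: Slack for coalition (1,2): x1+x2 - v12 = 78 - 39 = 39
Step 2: Slack for coalition (1,3): x1+x3 - v13 = 87 - 48 = 39
Step 3: Slack for coalition (2,3): x2+x3 - v23 = 21 - 48 = -27
Step 4: Minimum slack = min(39, 39, -27) = -27, attained by (2,3); coalition (2,3) can block (slack < 0), so the allocation is not in the core

-27


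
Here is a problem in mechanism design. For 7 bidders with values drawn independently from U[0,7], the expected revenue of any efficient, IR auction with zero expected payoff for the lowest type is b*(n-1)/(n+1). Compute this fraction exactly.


Step 1: By Revenue Equivalence, expected revenue = b*(n-1)/(n+1)
Step 2: Substituting n = 7, b = 7
Step 3: Revenue = 7*(7-1)/(7+1) = 7*6/8
Step 4: Revenue = 42/8 = 21/4

21/4


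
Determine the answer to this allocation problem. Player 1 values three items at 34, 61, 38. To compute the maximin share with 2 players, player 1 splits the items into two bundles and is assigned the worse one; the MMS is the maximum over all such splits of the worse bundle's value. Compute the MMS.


Step 1: Item values = 34, 61, 38
Step 2: Enumerate all 2-bundle partitions and take the smaller bundle:
  Partition 1: {34} vs {61,38} -> bundles 34, 99; min = 34
  Partition 2: {61} vs {34,38} -> bundles 61, 72; min = 61
  Partition 3: {38} vs {34,61} -> bundles 38, 95; min = 38
Step 3: MMS = max(34, 61, 38) = 61

61


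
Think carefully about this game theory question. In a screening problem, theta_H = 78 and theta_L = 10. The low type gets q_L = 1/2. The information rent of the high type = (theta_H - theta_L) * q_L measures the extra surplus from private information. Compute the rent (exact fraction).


Step 1: theta_H - theta_L = 78 - 10 = 68
Step 2: Information rent = (theta_H - theta_L) * q_L
Step 3: = 68 * 1/2
Step 4: = 34

34


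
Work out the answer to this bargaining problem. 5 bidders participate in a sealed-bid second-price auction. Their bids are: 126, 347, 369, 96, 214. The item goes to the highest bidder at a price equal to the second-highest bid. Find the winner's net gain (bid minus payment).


Step 1: Sort bids in descending order: 369, 347, 214, 126, 96
Step 2: The winning bid is the highest: 369
Step 3: The payment equals the second-highest bid: 347
Step 4: Surplus = winner's bid - payment = 369 - 347 = 22

22


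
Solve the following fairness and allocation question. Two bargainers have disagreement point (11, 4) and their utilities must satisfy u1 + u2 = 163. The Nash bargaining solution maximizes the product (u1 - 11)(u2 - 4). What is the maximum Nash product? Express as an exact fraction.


Step 1: The Nash solution splits surplus symmetrically above the disagreement point
Step 2: u1 = (total + d1 - d2)/2 = (163 + 11 - 4)/2 = 85
Step 3: u2 = (total - d1 + d2)/2 = (163 - 11 + 4)/2 = 78
Step 4: Nash product = (85 - 11) * (78 - 4)
Step 5: = 74 * 74 = 5476

5476


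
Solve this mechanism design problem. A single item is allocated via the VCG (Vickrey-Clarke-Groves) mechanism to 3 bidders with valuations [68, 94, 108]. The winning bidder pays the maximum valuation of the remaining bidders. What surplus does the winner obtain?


Step 1: The winner is the agent with the highest value: agent 2 with value 108
Step 2: Values of other agents: [68, 94]
Step 3: VCG payment = max of others' values = 94
Step 4: Surplus = 108 - 94 = 14

14


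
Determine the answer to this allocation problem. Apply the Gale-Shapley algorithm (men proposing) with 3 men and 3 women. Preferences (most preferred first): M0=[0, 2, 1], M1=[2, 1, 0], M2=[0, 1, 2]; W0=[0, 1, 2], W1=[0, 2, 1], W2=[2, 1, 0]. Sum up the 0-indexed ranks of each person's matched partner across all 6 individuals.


Step 1: Run Gale-Shapley (men propose, women hold best offer):
  M0 proposes to W0; she accepts
  M1 proposes to W2; she accepts
  M2 proposes to W0; rejected
  M2 proposes to W1; she accepts
Step 2: Final matching: W0-M0, W1-M2, W2-M1
Step 3: 0-indexed ranks (man's rank of his match, then woman's): 0 + 0 + 1 + 1 + 0 + 1
Step 4: Total rank sum = 3

3
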